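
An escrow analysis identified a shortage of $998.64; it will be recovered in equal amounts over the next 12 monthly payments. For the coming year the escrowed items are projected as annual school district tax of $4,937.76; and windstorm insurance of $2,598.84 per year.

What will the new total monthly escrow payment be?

School district tax = $4,937.76 per year
Windstorm insurance = $2,598.84 per year
Combined annual = $4,937.76 + $2,598.84 = $7,536.60
Per month = $7,536.60 ÷ 12 = $628.05
Shortage per month = $998.64 ÷ 12 = $83.22
New monthly escrow = $628.05 + $83.22 = $711.27

$711.27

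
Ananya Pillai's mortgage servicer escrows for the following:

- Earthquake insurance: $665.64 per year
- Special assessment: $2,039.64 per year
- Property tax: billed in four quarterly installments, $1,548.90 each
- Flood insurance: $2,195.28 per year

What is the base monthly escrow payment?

$924.68

Earthquake insurance: $665.64/yr
Special assessment: $2,039.64/yr
Property tax: $1,548.90 × 4 = $6,195.60/yr
Flood insurance: $2,195.28/yr
Annual escrow total = $11,096.16
Monthly = $11,096.16 / 12 = $924.68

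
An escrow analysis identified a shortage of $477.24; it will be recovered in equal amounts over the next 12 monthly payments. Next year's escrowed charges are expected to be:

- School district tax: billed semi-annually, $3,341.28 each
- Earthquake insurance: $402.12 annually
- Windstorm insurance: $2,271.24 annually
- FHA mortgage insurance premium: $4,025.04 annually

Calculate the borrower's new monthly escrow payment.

$1,154.85

School district tax: $3,341.28 × 2 = $6,682.56 annually
Earthquake insurance: $402.12 annually
Windstorm insurance: $2,271.24 annually
FHA mortgage insurance premium: $4,025.04 annually
Annual escrow total = $6,682.56 + $402.12 + $2,271.24 + $4,025.04 = $13,380.96
Monthly escrow = $13,380.96 / 12 = $1,115.08
Monthly shortage recovery: $477.24 / 12 = $39.77
Adjusted monthly = $1,115.08 + $39.77 = $1,154.85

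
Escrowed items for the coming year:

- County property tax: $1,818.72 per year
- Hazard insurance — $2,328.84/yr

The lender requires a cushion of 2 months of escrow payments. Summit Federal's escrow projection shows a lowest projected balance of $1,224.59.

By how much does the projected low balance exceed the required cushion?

County property tax = $1,818.72/yr
Hazard insurance = $2,328.84/yr
Total annual escrow = $4,147.56
Monthly escrow = $4,147.56 / 12 = $345.63
Cushion = 2 × $345.63 = $691.26
Excess over cushion: $1,224.59 − $691.26 = $533.33

$533.33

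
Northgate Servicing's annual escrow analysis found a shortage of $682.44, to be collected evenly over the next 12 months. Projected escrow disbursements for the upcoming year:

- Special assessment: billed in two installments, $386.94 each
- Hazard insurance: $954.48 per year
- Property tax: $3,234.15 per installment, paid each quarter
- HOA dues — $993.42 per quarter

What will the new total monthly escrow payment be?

Special assessment: $386.94 × 2 = $773.88
Hazard insurance: $954.48
Property tax: $3,234.15 × 4 = $12,936.60
HOA dues: $993.42 × 4 = $3,973.68
Total per year = $773.88 + $954.48 + $12,936.60 + $3,973.68 = $18,638.64
Base monthly escrow = $18,638.64 / 12 = $1,553.22
Monthly shortage recovery: $682.44 / 12 = $56.87
Adjusted monthly = $1,553.22 + $56.87 = $1,610.09

$1,610.09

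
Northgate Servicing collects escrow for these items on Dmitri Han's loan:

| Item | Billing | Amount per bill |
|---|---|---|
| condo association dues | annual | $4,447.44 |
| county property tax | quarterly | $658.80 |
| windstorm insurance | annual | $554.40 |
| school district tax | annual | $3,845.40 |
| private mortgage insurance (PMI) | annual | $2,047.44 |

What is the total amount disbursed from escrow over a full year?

$13,529.88

Condo association dues: $4,447.44/yr
County property tax: $658.80 × 4 = $2,635.20/yr
Windstorm insurance: $554.40/yr
School district tax: $3,845.40/yr
Private mortgage insurance (PMI): $2,047.44/yr
Combined annual = $4,447.44 + $2,635.20 + $554.40 + $3,845.40 + $2,047.44 = $13,529.88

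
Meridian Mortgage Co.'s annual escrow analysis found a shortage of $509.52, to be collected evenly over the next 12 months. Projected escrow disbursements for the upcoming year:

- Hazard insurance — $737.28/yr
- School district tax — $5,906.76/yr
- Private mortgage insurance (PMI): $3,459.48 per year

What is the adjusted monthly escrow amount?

Hazard insurance — $737.28/yr
School district tax — $5,906.76/yr
Private mortgage insurance (PMI) — $3,459.48/yr
Total annual escrow = $10,103.52
Per month = $10,103.52 / 12 = $841.96
Shortage spread = $509.52 ÷ 12 = $42.46/mo
New monthly escrow = $841.96 + $42.46 = $884.42

$884.42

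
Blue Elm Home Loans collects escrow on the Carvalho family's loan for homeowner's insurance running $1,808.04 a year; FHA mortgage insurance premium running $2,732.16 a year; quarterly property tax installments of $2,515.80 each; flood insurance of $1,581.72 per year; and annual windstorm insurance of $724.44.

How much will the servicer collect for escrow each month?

Homeowner's insurance — $1,808.04/yr
FHA mortgage insurance premium — $2,732.16/yr
Property tax — $2,515.80 × 4 = $10,063.20/yr
Flood insurance — $1,581.72/yr
Windstorm insurance — $724.44/yr
Combined annual = $16,909.56
Monthly = $16,909.56 ÷ 12 = $1,409.13

$1,409.13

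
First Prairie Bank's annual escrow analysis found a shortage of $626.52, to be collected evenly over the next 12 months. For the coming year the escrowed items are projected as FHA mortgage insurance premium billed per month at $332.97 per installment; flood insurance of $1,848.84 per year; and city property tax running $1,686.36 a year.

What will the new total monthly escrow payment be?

FHA mortgage insurance premium: $332.97 × 12 = $3,995.64 per year
Flood insurance: $1,848.84 per year
City property tax: $1,686.36 per year
Annual escrow total = $3,995.64 + $1,848.84 + $1,686.36 = $7,530.84
Monthly = $7,530.84 ÷ 12 = $627.57
Shortage spread = $626.52 / 12 = $52.21/mo
New monthly escrow = $627.57 + $52.21 = $679.78

$679.78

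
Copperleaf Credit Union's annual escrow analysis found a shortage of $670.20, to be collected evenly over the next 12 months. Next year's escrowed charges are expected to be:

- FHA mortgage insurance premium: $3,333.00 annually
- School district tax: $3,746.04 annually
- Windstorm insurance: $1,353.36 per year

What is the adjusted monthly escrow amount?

FHA mortgage insurance premium = $3,333.00 annually
School district tax = $3,746.04 annually
Windstorm insurance = $1,353.36 annually
Yearly total = $3,333.00 + $3,746.04 + $1,353.36 = $8,432.40
Monthly escrow = $8,432.40 ÷ 12 = $702.70
Shortage spread = $670.20 / 12 = $55.85/mo
New monthly escrow = $702.70 + $55.85 = $758.55

$758.55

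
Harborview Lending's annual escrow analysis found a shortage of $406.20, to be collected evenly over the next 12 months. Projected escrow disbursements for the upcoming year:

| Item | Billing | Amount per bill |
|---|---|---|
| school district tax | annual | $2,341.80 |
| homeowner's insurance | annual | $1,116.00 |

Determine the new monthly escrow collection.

$322.00

School district tax — $2,341.80 annually
Homeowner's insurance — $1,116.00 annually
Yearly total = $3,457.80
Monthly escrow = $3,457.80 / 12 = $288.15
Monthly shortage recovery: $406.20 / 12 = $33.85
New monthly escrow = $288.15 + $33.85 = $322.00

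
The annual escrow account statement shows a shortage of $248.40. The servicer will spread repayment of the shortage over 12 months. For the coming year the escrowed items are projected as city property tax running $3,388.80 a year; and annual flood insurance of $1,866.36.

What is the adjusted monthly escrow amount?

City property tax — $3,388.80 per year
Flood insurance — $1,866.36 per year
Annual escrow total = $3,388.80 + $1,866.36 = $5,255.16
Monthly = $5,255.16 / 12 = $437.93
Monthly shortage recovery: $248.40 / 12 = $20.70
New monthly escrow = $437.93 + $20.70 = $458.63

$458.63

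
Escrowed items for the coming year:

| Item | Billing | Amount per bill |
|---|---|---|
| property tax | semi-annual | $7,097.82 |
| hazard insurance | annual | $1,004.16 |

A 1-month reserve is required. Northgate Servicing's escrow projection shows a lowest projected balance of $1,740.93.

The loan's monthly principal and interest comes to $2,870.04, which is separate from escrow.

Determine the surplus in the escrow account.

$474.28

Property tax = $7,097.82 × 2 = $14,195.64 annually
Hazard insurance = $1,004.16 annually
Combined annual = $15,199.80
Monthly escrow = $15,199.80 ÷ 12 = $1,266.65
Cushion = 1 × $1,266.65 = $1,266.65
Excess over cushion: $1,740.93 − $1,266.65 = $474.28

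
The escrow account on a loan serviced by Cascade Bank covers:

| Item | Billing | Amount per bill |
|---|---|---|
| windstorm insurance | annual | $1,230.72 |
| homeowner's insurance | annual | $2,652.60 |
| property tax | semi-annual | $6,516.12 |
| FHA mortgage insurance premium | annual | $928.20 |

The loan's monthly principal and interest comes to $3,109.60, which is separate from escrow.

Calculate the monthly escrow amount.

Windstorm insurance — $1,230.72/yr
Homeowner's insurance — $2,652.60/yr
Property tax — $6,516.12 × 2 = $13,032.24/yr
FHA mortgage insurance premium — $928.20/yr
Annual escrow total = $1,230.72 + $2,652.60 + $13,032.24 + $928.20 = $17,843.76
Per month = $17,843.76 / 12 = $1,486.98

$1,486.98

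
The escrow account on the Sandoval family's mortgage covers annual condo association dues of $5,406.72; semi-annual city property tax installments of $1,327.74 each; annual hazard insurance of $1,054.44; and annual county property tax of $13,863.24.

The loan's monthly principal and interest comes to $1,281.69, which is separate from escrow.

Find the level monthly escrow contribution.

$1,914.99

Condo association dues: $5,406.72 per year
City property tax: $1,327.74 × 2 = $2,655.48 per year
Hazard insurance: $1,054.44 per year
County property tax: $13,863.24 per year
Combined annual = $22,979.88
Per month = $22,979.88 ÷ 12 = $1,914.99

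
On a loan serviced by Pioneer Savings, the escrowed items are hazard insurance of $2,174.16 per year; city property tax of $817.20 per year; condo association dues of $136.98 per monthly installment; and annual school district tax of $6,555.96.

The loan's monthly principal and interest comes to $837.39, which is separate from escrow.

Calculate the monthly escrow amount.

Hazard insurance — $2,174.16 annually
City property tax — $817.20 annually
Condo association dues — $136.98 × 12 = $1,643.76 annually
School district tax — $6,555.96 annually
Combined annual = $2,174.16 + $817.20 + $1,643.76 + $6,555.96 = $11,191.08
Monthly = $11,191.08 / 12 = $932.59

$932.59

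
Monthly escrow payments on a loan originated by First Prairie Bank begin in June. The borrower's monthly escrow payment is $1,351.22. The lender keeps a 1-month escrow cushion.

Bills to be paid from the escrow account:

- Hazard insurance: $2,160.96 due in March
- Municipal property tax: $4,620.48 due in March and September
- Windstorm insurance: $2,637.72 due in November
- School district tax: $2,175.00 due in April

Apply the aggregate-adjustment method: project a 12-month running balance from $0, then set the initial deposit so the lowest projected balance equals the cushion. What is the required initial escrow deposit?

Cushion = 1 × $1,351.22 = $1,351.22
Trial balance (start $0, +$1,351.22 each month, − disbursements):
  Jun: +$1,351.22 → $1,351.22
  Jul: +$1,351.22 → $2,702.44
  Aug: +$1,351.22 → $4,053.66
  Sep: +$1,351.22 − $4,620.48 → $784.40
  Oct: +$1,351.22 → $2,135.62
  Nov: +$1,351.22 − $2,637.72 → $849.12
  Dec: +$1,351.22 → $2,200.34
  Jan: +$1,351.22 → $3,551.56
  Feb: +$1,351.22 → $4,902.78
  Mar: +$1,351.22 − $6,781.44 → -$527.44
  Apr: +$1,351.22 − $2,175.00 → -$1,351.22
  May: +$1,351.22 → $0.00
Lowest trial balance = -$1,351.22 (Apr)
Initial deposit = cushion − low point = $1,351.22 − (-$1,351.22) = $2,702.44

$2,702.44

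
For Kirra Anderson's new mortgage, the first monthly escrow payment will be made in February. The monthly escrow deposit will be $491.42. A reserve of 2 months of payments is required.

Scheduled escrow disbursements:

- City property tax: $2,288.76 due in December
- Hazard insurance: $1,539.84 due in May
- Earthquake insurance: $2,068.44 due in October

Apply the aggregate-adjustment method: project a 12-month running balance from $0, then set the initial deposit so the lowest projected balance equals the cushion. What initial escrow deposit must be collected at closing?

$1,474.26

Cushion = 2 × $491.42 = $982.84
Trial balance (start $0, +$491.42 each month, − disbursements):
  Feb: +$491.42 → $491.42
  Mar: +$491.42 → $982.84
  Apr: +$491.42 → $1,474.26
  May: +$491.42 − $1,539.84 → $425.84
  Jun: +$491.42 → $917.26
  Jul: +$491.42 → $1,408.68
  Aug: +$491.42 → $1,900.10
  Sep: +$491.42 → $2,391.52
  Oct: +$491.42 − $2,068.44 → $814.50
  Nov: +$491.42 → $1,305.92
  Dec: +$491.42 − $2,288.76 → -$491.42
  Jan: +$491.42 → $0.00
Lowest trial balance = -$491.42 (Dec)
Initial deposit = cushion − low point = $982.84 − (-$491.42) = $1,474.26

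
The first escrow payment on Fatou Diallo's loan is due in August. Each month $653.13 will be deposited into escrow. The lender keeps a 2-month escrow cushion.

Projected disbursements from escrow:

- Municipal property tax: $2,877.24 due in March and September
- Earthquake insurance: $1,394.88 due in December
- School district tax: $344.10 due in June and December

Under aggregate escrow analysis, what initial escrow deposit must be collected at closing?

$3,574.68

Cushion = 2 × $653.13 = $1,306.26
Trial balance (start $0, +$653.13 each month, − disbursements):
  Aug: +$653.13 → $653.13
  Sep: +$653.13 − $2,877.24 → -$1,570.98
  Oct: +$653.13 → -$917.85
  Nov: +$653.13 → -$264.72
  Dec: +$653.13 − $1,738.98 → -$1,350.57
  Jan: +$653.13 → -$697.44
  Feb: +$653.13 → -$44.31
  Mar: +$653.13 − $2,877.24 → -$2,268.42
  Apr: +$653.13 → -$1,615.29
  May: +$653.13 → -$962.16
  Jun: +$653.13 − $344.10 → -$653.13
  Jul: +$653.13 → $0.00
Lowest trial balance = -$2,268.42 (Mar)
Initial deposit = cushion − low point = $1,306.26 − (-$2,268.42) = $3,574.68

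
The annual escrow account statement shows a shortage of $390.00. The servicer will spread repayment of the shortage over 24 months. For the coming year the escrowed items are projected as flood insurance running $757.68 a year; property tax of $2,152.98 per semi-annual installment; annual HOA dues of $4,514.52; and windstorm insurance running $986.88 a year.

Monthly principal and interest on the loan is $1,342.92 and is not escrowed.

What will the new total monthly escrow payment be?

Flood insurance — $757.68 per year
Property tax — $2,152.98 × 2 = $4,305.96 per year
HOA dues — $4,514.52 per year
Windstorm insurance — $986.88 per year
Total per year = $757.68 + $4,305.96 + $4,514.52 + $986.88 = $10,565.04
Per month = $10,565.04 / 12 = $880.42
Shortage per month = $390.00 ÷ 24 = $16.25
New monthly escrow = $880.42 + $16.25 = $896.67

$896.67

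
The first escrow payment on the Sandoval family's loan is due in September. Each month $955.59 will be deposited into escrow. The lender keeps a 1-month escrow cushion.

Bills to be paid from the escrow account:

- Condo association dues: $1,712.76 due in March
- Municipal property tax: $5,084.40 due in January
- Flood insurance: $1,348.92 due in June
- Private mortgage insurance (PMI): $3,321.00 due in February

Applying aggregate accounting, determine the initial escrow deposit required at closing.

$4,384.62

Cushion = 1 × $955.59 = $955.59
Trial balance (start $0, +$955.59 each month, − disbursements):
  Sep: +$955.59 → $955.59
  Oct: +$955.59 → $1,911.18
  Nov: +$955.59 → $2,866.77
  Dec: +$955.59 → $3,822.36
  Jan: +$955.59 − $5,084.40 → -$306.45
  Feb: +$955.59 − $3,321.00 → -$2,671.86
  Mar: +$955.59 − $1,712.76 → -$3,429.03
  Apr: +$955.59 → -$2,473.44
  May: +$955.59 → -$1,517.85
  Jun: +$955.59 − $1,348.92 → -$1,911.18
  Jul: +$955.59 → -$955.59
  Aug: +$955.59 → $0.00
Lowest trial balance = -$3,429.03 (Mar)
Initial deposit = cushion − low point = $955.59 − (-$3,429.03) = $4,384.62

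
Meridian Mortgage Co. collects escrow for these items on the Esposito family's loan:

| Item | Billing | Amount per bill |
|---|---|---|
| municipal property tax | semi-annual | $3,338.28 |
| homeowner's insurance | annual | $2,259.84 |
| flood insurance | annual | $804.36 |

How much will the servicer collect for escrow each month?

$811.73

Municipal property tax: $3,338.28 × 2 = $6,676.56/yr
Homeowner's insurance: $2,259.84/yr
Flood insurance: $804.36/yr
Combined annual = $6,676.56 + $2,259.84 + $804.36 = $9,740.76
Monthly = $9,740.76 / 12 = $811.73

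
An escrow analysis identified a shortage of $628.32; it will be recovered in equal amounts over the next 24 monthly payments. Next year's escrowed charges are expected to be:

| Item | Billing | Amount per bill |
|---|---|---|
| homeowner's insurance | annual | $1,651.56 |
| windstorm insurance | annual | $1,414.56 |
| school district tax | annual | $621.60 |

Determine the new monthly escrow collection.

Homeowner's insurance: $1,651.56 annually
Windstorm insurance: $1,414.56 annually
School district tax: $621.60 annually
Total per year = $1,651.56 + $1,414.56 + $621.60 = $3,687.72
Monthly = $3,687.72 / 12 = $307.31
Monthly shortage recovery: $628.32 / 24 = $26.18
Adjusted monthly = $307.31 + $26.18 = $333.49

$333.49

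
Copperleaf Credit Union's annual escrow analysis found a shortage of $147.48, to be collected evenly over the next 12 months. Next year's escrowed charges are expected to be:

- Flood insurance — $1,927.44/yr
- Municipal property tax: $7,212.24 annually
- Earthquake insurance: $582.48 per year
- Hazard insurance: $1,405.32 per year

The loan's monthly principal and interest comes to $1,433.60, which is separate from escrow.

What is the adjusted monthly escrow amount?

$939.58

Flood insurance — $1,927.44
Municipal property tax — $7,212.24
Earthquake insurance — $582.48
Hazard insurance — $1,405.32
Yearly total = $1,927.44 + $7,212.24 + $582.48 + $1,405.32 = $11,127.48
Monthly = $11,127.48 / 12 = $927.29
Shortage per month = $147.48 ÷ 12 = $12.29
Adjusted monthly = $927.29 + $12.29 = $939.58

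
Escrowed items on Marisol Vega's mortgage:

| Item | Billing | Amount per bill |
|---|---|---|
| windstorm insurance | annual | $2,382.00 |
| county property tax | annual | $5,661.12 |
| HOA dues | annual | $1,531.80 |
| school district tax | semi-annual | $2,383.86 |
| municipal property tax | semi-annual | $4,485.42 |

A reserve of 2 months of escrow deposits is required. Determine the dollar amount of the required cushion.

$3,885.58

Windstorm insurance = $2,382.00/yr
County property tax = $5,661.12/yr
HOA dues = $1,531.80/yr
School district tax = $2,383.86 × 2 = $4,767.72/yr
Municipal property tax = $4,485.42 × 2 = $8,970.84/yr
Total annual escrow = $23,313.48
Monthly escrow = $23,313.48 ÷ 12 = $1,942.79
Cushion = 2 × $1,942.79 = $3,885.58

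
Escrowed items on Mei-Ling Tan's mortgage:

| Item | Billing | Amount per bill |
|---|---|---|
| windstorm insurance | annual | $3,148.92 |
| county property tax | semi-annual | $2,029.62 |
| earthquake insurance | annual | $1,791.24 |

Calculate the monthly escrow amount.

$749.95

Windstorm insurance = $3,148.92
County property tax = $2,029.62 × 2 = $4,059.24
Earthquake insurance = $1,791.24
Total per year = $8,999.40
Monthly escrow = $8,999.40 / 12 = $749.95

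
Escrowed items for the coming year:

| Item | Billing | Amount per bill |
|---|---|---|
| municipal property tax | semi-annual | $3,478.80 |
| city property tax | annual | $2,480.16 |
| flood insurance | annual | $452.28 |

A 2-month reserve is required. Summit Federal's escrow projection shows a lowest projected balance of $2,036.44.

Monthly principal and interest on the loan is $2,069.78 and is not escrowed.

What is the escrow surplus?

Municipal property tax — $3,478.80 × 2 = $6,957.60/yr
City property tax — $2,480.16/yr
Flood insurance — $452.28/yr
Yearly total = $6,957.60 + $2,480.16 + $452.28 = $9,890.04
Monthly = $9,890.04 / 12 = $824.17
Required cushion = 2 × $824.17 = $1,648.34
Surplus = $2,036.44 − $1,648.34 = $388.10

$388.10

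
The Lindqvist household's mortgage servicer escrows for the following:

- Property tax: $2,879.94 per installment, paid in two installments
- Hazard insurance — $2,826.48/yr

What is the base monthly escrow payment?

$715.53

Property tax: $2,879.94 × 2 = $5,759.88 per year
Hazard insurance: $2,826.48 per year
Total annual escrow = $5,759.88 + $2,826.48 = $8,586.36
Monthly = $8,586.36 ÷ 12 = $715.53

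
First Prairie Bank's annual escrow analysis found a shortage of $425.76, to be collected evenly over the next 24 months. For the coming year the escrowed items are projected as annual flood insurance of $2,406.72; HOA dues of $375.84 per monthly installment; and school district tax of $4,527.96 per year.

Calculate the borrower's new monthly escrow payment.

$971.47

Flood insurance — $2,406.72/yr
HOA dues — $375.84 × 12 = $4,510.08/yr
School district tax — $4,527.96/yr
Combined annual = $2,406.72 + $4,510.08 + $4,527.96 = $11,444.76
Monthly = $11,444.76 / 12 = $953.73
Shortage per month = $425.76 ÷ 24 = $17.74
New monthly escrow = $953.73 + $17.74 = $971.47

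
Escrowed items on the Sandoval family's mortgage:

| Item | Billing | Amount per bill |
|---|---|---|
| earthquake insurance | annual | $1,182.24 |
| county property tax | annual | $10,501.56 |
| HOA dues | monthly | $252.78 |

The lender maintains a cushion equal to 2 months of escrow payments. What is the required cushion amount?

$2,452.86

Earthquake insurance — $1,182.24/yr
County property tax — $10,501.56/yr
HOA dues — $252.78 × 12 = $3,033.36/yr
Combined annual = $1,182.24 + $10,501.56 + $3,033.36 = $14,717.16
Base monthly escrow = $14,717.16 / 12 = $1,226.43
Required cushion = 2 × $1,226.43 = $2,452.86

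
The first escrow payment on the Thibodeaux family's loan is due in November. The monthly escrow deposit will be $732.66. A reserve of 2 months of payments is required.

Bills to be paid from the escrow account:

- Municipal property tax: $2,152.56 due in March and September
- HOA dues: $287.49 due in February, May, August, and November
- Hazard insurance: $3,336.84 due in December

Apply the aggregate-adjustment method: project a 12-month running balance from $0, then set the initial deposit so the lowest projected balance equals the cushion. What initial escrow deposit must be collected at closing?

$3,866.40

Cushion = 2 × $732.66 = $1,465.32
Trial balance (start $0, +$732.66 each month, − disbursements):
  Nov: +$732.66 − $287.49 → $445.17
  Dec: +$732.66 − $3,336.84 → -$2,159.01
  Jan: +$732.66 → -$1,426.35
  Feb: +$732.66 − $287.49 → -$981.18
  Mar: +$732.66 − $2,152.56 → -$2,401.08
  Apr: +$732.66 → -$1,668.42
  May: +$732.66 − $287.49 → -$1,223.25
  Jun: +$732.66 → -$490.59
  Jul: +$732.66 → $242.07
  Aug: +$732.66 − $287.49 → $687.24
  Sep: +$732.66 − $2,152.56 → -$732.66
  Oct: +$732.66 → $0.00
Lowest trial balance = -$2,401.08 (Mar)
Initial deposit = cushion − low point = $1,465.32 − (-$2,401.08) = $3,866.40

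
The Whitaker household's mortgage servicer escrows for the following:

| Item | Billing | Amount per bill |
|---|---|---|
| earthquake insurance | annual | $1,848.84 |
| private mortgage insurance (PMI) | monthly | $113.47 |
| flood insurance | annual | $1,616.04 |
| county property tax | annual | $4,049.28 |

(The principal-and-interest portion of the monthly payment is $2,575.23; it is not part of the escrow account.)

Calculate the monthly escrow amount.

Earthquake insurance = $1,848.84/yr
Private mortgage insurance (PMI) = $113.47 × 12 = $1,361.64/yr
Flood insurance = $1,616.04/yr
County property tax = $4,049.28/yr
Combined annual = $8,875.80
Monthly = $8,875.80 ÷ 12 = $739.65

$739.65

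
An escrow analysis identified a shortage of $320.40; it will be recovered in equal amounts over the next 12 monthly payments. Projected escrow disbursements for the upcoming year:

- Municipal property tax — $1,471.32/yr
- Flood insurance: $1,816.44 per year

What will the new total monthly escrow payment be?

$300.68

Municipal property tax — $1,471.32
Flood insurance — $1,816.44
Annual escrow total = $1,471.32 + $1,816.44 = $3,287.76
Monthly escrow = $3,287.76 ÷ 12 = $273.98
Monthly shortage recovery: $320.40 ÷ 12 = $26.70
New monthly escrow = $273.98 + $26.70 = $300.68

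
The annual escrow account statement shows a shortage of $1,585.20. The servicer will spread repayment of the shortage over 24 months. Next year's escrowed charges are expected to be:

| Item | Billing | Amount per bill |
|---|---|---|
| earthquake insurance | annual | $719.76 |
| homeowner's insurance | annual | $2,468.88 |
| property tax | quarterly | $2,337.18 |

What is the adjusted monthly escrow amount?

Earthquake insurance = $719.76/yr
Homeowner's insurance = $2,468.88/yr
Property tax = $2,337.18 × 4 = $9,348.72/yr
Yearly total = $719.76 + $2,468.88 + $9,348.72 = $12,537.36
Monthly escrow = $12,537.36 ÷ 12 = $1,044.78
Shortage spread = $1,585.20 / 24 = $66.05/mo
Adjusted monthly = $1,044.78 + $66.05 = $1,110.83

$1,110.83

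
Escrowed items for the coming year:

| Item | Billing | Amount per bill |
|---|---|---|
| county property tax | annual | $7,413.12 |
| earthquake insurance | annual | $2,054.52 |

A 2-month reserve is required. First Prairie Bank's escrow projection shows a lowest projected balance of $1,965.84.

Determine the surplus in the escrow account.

$387.90

County property tax: $7,413.12 annually
Earthquake insurance: $2,054.52 annually
Combined annual = $9,467.64
Base monthly escrow = $9,467.64 ÷ 12 = $788.97
Required cushion = 2 × $788.97 = $1,577.94
Excess over cushion: $1,965.84 − $1,577.94 = $387.90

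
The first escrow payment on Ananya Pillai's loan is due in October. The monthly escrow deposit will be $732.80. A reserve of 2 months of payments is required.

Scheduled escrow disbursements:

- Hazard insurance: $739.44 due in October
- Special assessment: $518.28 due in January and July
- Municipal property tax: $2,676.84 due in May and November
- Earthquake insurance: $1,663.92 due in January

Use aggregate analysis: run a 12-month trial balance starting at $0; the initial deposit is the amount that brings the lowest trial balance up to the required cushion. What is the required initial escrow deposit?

Cushion = 2 × $732.80 = $1,465.60
Trial balance (start $0, +$732.80 each month, − disbursements):
  Oct: +$732.80 − $739.44 → -$6.64
  Nov: +$732.80 − $2,676.84 → -$1,950.68
  Dec: +$732.80 → -$1,217.88
  Jan: +$732.80 − $2,182.20 → -$2,667.28
  Feb: +$732.80 → -$1,934.48
  Mar: +$732.80 → -$1,201.68
  Apr: +$732.80 → -$468.88
  May: +$732.80 − $2,676.84 → -$2,412.92
  Jun: +$732.80 → -$1,680.12
  Jul: +$732.80 − $518.28 → -$1,465.60
  Aug: +$732.80 → -$732.80
  Sep: +$732.80 → $0.00
Lowest trial balance = -$2,667.28 (Jan)
Initial deposit = cushion − low point = $1,465.60 − (-$2,667.28) = $4,132.88

$4,132.88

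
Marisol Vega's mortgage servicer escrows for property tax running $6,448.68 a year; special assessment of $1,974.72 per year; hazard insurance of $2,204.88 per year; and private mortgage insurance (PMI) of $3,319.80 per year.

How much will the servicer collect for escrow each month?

$1,162.34

Property tax = $6,448.68 per year
Special assessment = $1,974.72 per year
Hazard insurance = $2,204.88 per year
Private mortgage insurance (PMI) = $3,319.80 per year
Yearly total = $13,948.08
Monthly escrow = $13,948.08 ÷ 12 = $1,162.34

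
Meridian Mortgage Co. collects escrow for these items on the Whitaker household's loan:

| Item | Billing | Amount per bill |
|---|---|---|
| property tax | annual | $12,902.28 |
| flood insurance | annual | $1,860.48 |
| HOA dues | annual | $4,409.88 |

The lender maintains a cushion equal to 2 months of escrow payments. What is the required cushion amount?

$3,195.44

Property tax — $12,902.28 annually
Flood insurance — $1,860.48 annually
HOA dues — $4,409.88 annually
Annual escrow total = $19,172.64
Base monthly escrow = $19,172.64 / 12 = $1,597.72
Cushion = 2 × $1,597.72 = $3,195.44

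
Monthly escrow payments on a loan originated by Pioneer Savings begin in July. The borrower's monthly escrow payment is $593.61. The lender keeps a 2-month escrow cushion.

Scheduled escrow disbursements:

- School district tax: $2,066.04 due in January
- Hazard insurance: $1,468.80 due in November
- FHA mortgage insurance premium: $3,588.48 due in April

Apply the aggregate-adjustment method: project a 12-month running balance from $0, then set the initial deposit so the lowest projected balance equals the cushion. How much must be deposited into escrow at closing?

Cushion = 2 × $593.61 = $1,187.22
Trial balance (start $0, +$593.61 each month, − disbursements):
  Jul: +$593.61 → $593.61
  Aug: +$593.61 → $1,187.22
  Sep: +$593.61 → $1,780.83
  Oct: +$593.61 → $2,374.44
  Nov: +$593.61 − $1,468.80 → $1,499.25
  Dec: +$593.61 → $2,092.86
  Jan: +$593.61 − $2,066.04 → $620.43
  Feb: +$593.61 → $1,214.04
  Mar: +$593.61 → $1,807.65
  Apr: +$593.61 − $3,588.48 → -$1,187.22
  May: +$593.61 → -$593.61
  Jun: +$593.61 → $0.00
Lowest trial balance = -$1,187.22 (Apr)
Initial deposit = cushion − low point = $1,187.22 − (-$1,187.22) = $2,374.44

$2,374.44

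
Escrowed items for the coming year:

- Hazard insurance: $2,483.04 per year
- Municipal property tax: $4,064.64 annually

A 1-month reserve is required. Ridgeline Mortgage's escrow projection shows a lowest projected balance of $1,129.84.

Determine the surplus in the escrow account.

$584.20

Hazard insurance = $2,483.04/yr
Municipal property tax = $4,064.64/yr
Total annual escrow = $2,483.04 + $4,064.64 = $6,547.68
Monthly = $6,547.68 ÷ 12 = $545.64
Required reserve = 1 × $545.64 = $545.64
Excess over cushion: $1,129.84 − $545.64 = $584.20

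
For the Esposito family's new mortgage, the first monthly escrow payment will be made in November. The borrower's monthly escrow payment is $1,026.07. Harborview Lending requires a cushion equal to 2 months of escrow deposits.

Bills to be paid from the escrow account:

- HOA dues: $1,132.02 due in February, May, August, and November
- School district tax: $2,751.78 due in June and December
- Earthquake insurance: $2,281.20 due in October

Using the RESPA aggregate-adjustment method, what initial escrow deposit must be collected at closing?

Cushion = 2 × $1,026.07 = $2,052.14
Trial balance (start $0, +$1,026.07 each month, − disbursements):
  Nov: +$1,026.07 − $1,132.02 → -$105.95
  Dec: +$1,026.07 − $2,751.78 → -$1,831.66
  Jan: +$1,026.07 → -$805.59
  Feb: +$1,026.07 − $1,132.02 → -$911.54
  Mar: +$1,026.07 → $114.53
  Apr: +$1,026.07 → $1,140.60
  May: +$1,026.07 − $1,132.02 → $1,034.65
  Jun: +$1,026.07 − $2,751.78 → -$691.06
  Jul: +$1,026.07 → $335.01
  Aug: +$1,026.07 − $1,132.02 → $229.06
  Sep: +$1,026.07 → $1,255.13
  Oct: +$1,026.07 − $2,281.20 → $0.00
Lowest trial balance = -$1,831.66 (Dec)
Initial deposit = cushion − low point = $2,052.14 − (-$1,831.66) = $3,883.80

$3,883.80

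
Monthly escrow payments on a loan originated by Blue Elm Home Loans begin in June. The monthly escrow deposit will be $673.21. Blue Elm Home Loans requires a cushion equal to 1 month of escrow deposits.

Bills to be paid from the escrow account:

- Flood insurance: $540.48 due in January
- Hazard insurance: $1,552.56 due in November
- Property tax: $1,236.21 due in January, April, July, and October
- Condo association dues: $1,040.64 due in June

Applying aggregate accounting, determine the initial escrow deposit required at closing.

Cushion = 1 × $673.21 = $673.21
Trial balance (start $0, +$673.21 each month, − disbursements):
  Jun: +$673.21 − $1,040.64 → -$367.43
  Jul: +$673.21 − $1,236.21 → -$930.43
  Aug: +$673.21 → -$257.22
  Sep: +$673.21 → $415.99
  Oct: +$673.21 − $1,236.21 → -$147.01
  Nov: +$673.21 − $1,552.56 → -$1,026.36
  Dec: +$673.21 → -$353.15
  Jan: +$673.21 − $1,776.69 → -$1,456.63
  Feb: +$673.21 → -$783.42
  Mar: +$673.21 → -$110.21
  Apr: +$673.21 − $1,236.21 → -$673.21
  May: +$673.21 → $0.00
Lowest trial balance = -$1,456.63 (Jan)
Initial deposit = cushion − low point = $673.21 − (-$1,456.63) = $2,129.84

$2,129.84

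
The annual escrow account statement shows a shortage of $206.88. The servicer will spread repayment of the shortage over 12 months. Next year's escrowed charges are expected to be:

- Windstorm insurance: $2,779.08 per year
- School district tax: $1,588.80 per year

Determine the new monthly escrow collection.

$381.23

Windstorm insurance = $2,779.08
School district tax = $1,588.80
Combined annual = $4,367.88
Monthly escrow = $4,367.88 / 12 = $363.99
Monthly shortage recovery: $206.88 ÷ 12 = $17.24
Adjusted monthly = $363.99 + $17.24 = $381.23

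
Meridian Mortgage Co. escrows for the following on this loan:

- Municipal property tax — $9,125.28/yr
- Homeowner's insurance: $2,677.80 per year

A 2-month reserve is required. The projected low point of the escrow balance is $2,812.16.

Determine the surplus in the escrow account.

Municipal property tax = $9,125.28
Homeowner's insurance = $2,677.80
Total per year = $11,803.08
Monthly = $11,803.08 ÷ 12 = $983.59
Cushion = 2 × $983.59 = $1,967.18
Surplus = $2,812.16 − $1,967.18 = $844.98

$844.98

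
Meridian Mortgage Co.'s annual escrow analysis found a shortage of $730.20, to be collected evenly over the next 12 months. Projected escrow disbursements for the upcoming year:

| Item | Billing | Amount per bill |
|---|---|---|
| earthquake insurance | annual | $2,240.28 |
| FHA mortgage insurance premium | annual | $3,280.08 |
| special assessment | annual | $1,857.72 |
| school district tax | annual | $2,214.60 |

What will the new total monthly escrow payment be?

$860.24

Earthquake insurance — $2,240.28 per year
FHA mortgage insurance premium — $3,280.08 per year
Special assessment — $1,857.72 per year
School district tax — $2,214.60 per year
Total per year = $9,592.68
Per month = $9,592.68 ÷ 12 = $799.39
Shortage spread = $730.20 ÷ 12 = $60.85/mo
Adjusted monthly = $799.39 + $60.85 = $860.24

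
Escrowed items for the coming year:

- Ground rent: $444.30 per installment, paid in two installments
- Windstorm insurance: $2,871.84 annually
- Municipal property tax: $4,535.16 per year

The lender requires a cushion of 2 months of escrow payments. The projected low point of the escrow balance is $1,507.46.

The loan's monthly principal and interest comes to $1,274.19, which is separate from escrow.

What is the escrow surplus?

$124.86

Ground rent = $444.30 × 2 = $888.60
Windstorm insurance = $2,871.84
Municipal property tax = $4,535.16
Annual escrow total = $888.60 + $2,871.84 + $4,535.16 = $8,295.60
Monthly escrow = $8,295.60 / 12 = $691.30
Required reserve = 2 × $691.30 = $1,382.60
Surplus = $1,507.46 − $1,382.60 = $124.86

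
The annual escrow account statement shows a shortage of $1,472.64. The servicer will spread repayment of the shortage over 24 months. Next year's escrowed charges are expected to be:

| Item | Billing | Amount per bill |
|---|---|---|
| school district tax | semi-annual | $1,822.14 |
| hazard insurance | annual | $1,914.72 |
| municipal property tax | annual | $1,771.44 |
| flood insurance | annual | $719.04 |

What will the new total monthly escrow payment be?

School district tax = $1,822.14 × 2 = $3,644.28 annually
Hazard insurance = $1,914.72 annually
Municipal property tax = $1,771.44 annually
Flood insurance = $719.04 annually
Total per year = $3,644.28 + $1,914.72 + $1,771.44 + $719.04 = $8,049.48
Base monthly escrow = $8,049.48 ÷ 12 = $670.79
Monthly shortage recovery: $1,472.64 / 24 = $61.36
Adjusted monthly = $670.79 + $61.36 = $732.15

$732.15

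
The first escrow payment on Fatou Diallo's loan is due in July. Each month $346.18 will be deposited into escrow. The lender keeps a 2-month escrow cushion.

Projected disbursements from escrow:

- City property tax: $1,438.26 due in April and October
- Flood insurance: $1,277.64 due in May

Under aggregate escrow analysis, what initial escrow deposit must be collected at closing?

Cushion = 2 × $346.18 = $692.36
Trial balance (start $0, +$346.18 each month, − disbursements):
  Jul: +$346.18 → $346.18
  Aug: +$346.18 → $692.36
  Sep: +$346.18 → $1,038.54
  Oct: +$346.18 − $1,438.26 → -$53.54
  Nov: +$346.18 → $292.64
  Dec: +$346.18 → $638.82
  Jan: +$346.18 → $985.00
  Feb: +$346.18 → $1,331.18
  Mar: +$346.18 → $1,677.36
  Apr: +$346.18 − $1,438.26 → $585.28
  May: +$346.18 − $1,277.64 → -$346.18
  Jun: +$346.18 → $0.00
Lowest trial balance = -$346.18 (May)
Initial deposit = cushion − low point = $692.36 − (-$346.18) = $1,038.54

$1,038.54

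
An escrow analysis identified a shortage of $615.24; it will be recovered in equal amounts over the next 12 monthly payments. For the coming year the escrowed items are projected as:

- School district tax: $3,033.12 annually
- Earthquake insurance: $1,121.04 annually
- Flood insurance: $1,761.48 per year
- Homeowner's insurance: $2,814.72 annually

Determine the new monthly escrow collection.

$778.80

School district tax = $3,033.12 per year
Earthquake insurance = $1,121.04 per year
Flood insurance = $1,761.48 per year
Homeowner's insurance = $2,814.72 per year
Annual escrow total = $8,730.36
Base monthly escrow = $8,730.36 ÷ 12 = $727.53
Shortage per month = $615.24 / 12 = $51.27
Adjusted monthly = $727.53 + $51.27 = $778.80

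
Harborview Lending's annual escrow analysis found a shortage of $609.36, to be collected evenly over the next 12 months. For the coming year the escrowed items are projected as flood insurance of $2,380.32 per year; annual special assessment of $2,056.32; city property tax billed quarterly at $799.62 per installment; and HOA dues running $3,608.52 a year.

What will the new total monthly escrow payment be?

Flood insurance: $2,380.32 annually
Special assessment: $2,056.32 annually
City property tax: $799.62 × 4 = $3,198.48 annually
HOA dues: $3,608.52 annually
Total per year = $11,243.64
Monthly = $11,243.64 ÷ 12 = $936.97
Shortage per month = $609.36 ÷ 12 = $50.78
Adjusted monthly = $936.97 + $50.78 = $987.75

$987.75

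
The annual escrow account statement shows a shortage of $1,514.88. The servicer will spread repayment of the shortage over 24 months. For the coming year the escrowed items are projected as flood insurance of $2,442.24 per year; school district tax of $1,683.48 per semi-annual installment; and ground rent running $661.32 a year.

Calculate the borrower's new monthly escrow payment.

$602.33

Flood insurance: $2,442.24/yr
School district tax: $1,683.48 × 2 = $3,366.96/yr
Ground rent: $661.32/yr
Annual escrow total = $6,470.52
Base monthly escrow = $6,470.52 / 12 = $539.21
Shortage per month = $1,514.88 / 24 = $63.12
New monthly escrow = $539.21 + $63.12 = $602.33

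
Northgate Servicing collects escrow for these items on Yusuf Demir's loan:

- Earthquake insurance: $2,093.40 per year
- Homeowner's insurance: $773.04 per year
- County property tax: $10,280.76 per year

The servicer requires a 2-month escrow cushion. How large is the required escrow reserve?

$2,191.20

Earthquake insurance — $2,093.40 annually
Homeowner's insurance — $773.04 annually
County property tax — $10,280.76 annually
Yearly total = $13,147.20
Per month = $13,147.20 / 12 = $1,095.60
Required cushion = 2 × $1,095.60 = $2,191.20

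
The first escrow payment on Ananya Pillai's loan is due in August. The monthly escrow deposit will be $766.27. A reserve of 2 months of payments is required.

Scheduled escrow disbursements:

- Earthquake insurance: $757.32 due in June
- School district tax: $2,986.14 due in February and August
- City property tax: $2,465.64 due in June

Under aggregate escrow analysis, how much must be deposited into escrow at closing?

Cushion = 2 × $766.27 = $1,532.54
Trial balance (start $0, +$766.27 each month, − disbursements):
  Aug: +$766.27 − $2,986.14 → -$2,219.87
  Sep: +$766.27 → -$1,453.60
  Oct: +$766.27 → -$687.33
  Nov: +$766.27 → $78.94
  Dec: +$766.27 → $845.21
  Jan: +$766.27 → $1,611.48
  Feb: +$766.27 − $2,986.14 → -$608.39
  Mar: +$766.27 → $157.88
  Apr: +$766.27 → $924.15
  May: +$766.27 → $1,690.42
  Jun: +$766.27 − $3,222.96 → -$766.27
  Jul: +$766.27 → $0.00
Lowest trial balance = -$2,219.87 (Aug)
Initial deposit = cushion − low point = $1,532.54 − (-$2,219.87) = $3,752.41

$3,752.41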